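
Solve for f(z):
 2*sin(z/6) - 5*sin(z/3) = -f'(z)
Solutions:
 f(z) = C1 + 12*cos(z/6) - 15*cos(z/3)


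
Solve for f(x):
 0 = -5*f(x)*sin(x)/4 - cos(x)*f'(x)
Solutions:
 f(x) = C1*cos(x)^(5/4)


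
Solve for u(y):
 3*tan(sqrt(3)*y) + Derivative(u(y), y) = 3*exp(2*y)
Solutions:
 u(y) = C1 + 3*exp(2*y)/2 + sqrt(3)*log(cos(sqrt(3)*y))


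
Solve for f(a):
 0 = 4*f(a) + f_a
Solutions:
 f(a) = C1*exp(-4*a)


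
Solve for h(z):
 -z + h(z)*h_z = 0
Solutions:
 h(z) = -sqrt(C1 + z^2)
 h(z) = sqrt(C1 + z^2)


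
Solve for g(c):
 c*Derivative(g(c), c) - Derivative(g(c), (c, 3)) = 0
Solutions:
 g(c) = C1 + Integral(C2*airyai(c) + C3*airybi(c), c)


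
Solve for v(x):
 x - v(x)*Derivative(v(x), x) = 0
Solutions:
 v(x) = -sqrt(C1 + x^2)
 v(x) = sqrt(C1 + x^2)


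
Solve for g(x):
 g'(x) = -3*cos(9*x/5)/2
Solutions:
 g(x) = C1 - 5*sin(9*x/5)/6


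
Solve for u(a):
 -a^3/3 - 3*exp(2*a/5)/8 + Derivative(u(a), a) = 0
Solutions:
 u(a) = C1 + a^4/12 + 15*exp(2*a/5)/16


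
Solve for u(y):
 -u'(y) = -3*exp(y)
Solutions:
 u(y) = C1 + 3*exp(y)


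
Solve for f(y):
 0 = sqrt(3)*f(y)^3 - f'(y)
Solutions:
 f(y) = -sqrt(2)*sqrt(-1/(C1 + sqrt(3)*y))/2
 f(y) = sqrt(2)*sqrt(-1/(C1 + sqrt(3)*y))/2


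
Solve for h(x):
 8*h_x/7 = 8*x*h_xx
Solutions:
 h(x) = C1 + C2*x^(8/7)


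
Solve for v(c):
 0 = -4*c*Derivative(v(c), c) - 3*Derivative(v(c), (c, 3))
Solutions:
 v(c) = C1 + Integral(C2*airyai(-6^(2/3)*c/3) + C3*airybi(-6^(2/3)*c/3), c)


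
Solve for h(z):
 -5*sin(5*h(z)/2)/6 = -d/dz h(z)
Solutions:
 -5*z/6 + log(cos(5*h(z)/2) - 1)/5 - log(cos(5*h(z)/2) + 1)/5 = C1


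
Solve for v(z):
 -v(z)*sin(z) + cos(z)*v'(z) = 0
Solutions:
 v(z) = C1/cos(z)


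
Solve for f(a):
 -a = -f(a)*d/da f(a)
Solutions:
 f(a) = -sqrt(C1 + a^2)
 f(a) = sqrt(C1 + a^2)


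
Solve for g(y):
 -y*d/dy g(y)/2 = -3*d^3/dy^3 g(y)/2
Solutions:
 g(y) = C1 + Integral(C2*airyai(3^(2/3)*y/3) + C3*airybi(3^(2/3)*y/3), y)


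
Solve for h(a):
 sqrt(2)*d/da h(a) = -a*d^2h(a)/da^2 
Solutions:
 h(a) = C1 + C2*a^(1 - sqrt(2))


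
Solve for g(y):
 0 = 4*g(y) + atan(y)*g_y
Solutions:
 g(y) = C1*exp(-4*Integral(1/atan(y), y))


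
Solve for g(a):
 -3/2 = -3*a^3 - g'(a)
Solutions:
 g(a) = C1 - 3*a^4/4 + 3*a/2


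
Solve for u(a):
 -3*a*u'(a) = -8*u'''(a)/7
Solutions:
 u(a) = C1 + Integral(C2*airyai(21^(1/3)*a/2) + C3*airybi(21^(1/3)*a/2), a)


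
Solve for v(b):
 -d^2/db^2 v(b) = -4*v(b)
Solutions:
 v(b) = C1*exp(-2*b) + C2*exp(2*b)


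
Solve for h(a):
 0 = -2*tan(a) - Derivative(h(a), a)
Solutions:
 h(a) = C1 + 2*log(cos(a))


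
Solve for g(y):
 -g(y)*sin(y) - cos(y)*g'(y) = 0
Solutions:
 g(y) = C1*cos(y)


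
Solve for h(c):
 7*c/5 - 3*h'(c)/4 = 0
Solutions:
 h(c) = C1 + 14*c^2/15


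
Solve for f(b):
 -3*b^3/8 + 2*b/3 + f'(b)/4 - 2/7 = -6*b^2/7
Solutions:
 f(b) = C1 + 3*b^4/8 - 8*b^3/7 - 4*b^2/3 + 8*b/7


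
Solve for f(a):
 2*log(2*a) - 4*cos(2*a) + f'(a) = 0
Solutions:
 f(a) = C1 - 2*a*log(a) - 2*a*log(2) + 2*a + 2*sin(2*a)


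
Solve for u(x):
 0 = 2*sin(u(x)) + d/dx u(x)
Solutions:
 u(x) = -acos((-C1 - exp(4*x))/(C1 - exp(4*x))) + 2*pi
 u(x) = acos((-C1 - exp(4*x))/(C1 - exp(4*x)))


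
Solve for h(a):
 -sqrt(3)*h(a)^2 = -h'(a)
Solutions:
 h(a) = -1/(C1 + sqrt(3)*a)


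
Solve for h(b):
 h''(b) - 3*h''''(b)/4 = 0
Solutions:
 h(b) = C1 + C2*b + C3*exp(-2*sqrt(3)*b/3) + C4*exp(2*sqrt(3)*b/3)


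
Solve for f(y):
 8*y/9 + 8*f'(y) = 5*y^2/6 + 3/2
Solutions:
 f(y) = C1 + 5*y^3/144 - y^2/18 + 3*y/16


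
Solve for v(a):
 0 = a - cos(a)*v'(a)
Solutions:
 v(a) = C1 + Integral(a/cos(a), a)


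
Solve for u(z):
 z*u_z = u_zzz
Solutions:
 u(z) = C1 + Integral(C2*airyai(z) + C3*airybi(z), z)


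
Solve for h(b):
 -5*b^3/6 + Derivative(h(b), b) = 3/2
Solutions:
 h(b) = C1 + 5*b^4/24 + 3*b/2


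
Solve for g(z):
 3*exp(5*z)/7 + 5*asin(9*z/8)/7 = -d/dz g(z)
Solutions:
 g(z) = C1 - 5*z*asin(9*z/8)/7 - 5*sqrt(64 - 81*z^2)/63 - 3*exp(5*z)/35


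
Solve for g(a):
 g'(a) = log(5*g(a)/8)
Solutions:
 Integral(1/(-log(_y) - log(5) + 3*log(2)), (_y, g(a))) = C1 - a


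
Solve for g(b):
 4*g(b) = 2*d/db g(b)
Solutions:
 g(b) = C1*exp(2*b)


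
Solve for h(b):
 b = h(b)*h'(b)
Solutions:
 h(b) = -sqrt(C1 + b^2)
 h(b) = sqrt(C1 + b^2)


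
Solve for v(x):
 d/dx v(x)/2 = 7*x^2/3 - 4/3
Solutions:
 v(x) = C1 + 14*x^3/9 - 8*x/3


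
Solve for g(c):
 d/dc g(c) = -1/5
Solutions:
 g(c) = C1 - c/5


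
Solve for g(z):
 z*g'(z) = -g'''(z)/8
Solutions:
 g(z) = C1 + Integral(C2*airyai(-2*z) + C3*airybi(-2*z), z)


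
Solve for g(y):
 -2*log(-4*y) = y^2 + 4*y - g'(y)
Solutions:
 g(y) = C1 + y^3/3 + 2*y^2 + 2*y*log(-y) + 2*y*(-1 + 2*log(2))


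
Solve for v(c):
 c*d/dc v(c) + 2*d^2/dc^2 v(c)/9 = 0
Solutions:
 v(c) = C1 + C2*erf(3*c/2)


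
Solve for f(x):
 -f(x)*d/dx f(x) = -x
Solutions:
 f(x) = -sqrt(C1 + x^2)
 f(x) = sqrt(C1 + x^2)


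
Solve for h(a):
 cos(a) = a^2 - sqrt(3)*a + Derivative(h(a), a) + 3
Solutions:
 h(a) = C1 - a^3/3 + sqrt(3)*a^2/2 - 3*a + sin(a)


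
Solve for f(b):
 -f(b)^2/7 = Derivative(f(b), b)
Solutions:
 f(b) = 7/(C1 + b)


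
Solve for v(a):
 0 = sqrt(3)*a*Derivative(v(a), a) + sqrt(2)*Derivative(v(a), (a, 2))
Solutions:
 v(a) = C1 + C2*erf(6^(1/4)*a/2)


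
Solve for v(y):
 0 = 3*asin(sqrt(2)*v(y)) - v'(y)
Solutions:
 Integral(1/asin(sqrt(2)*_y), (_y, v(y))) = C1 + 3*y


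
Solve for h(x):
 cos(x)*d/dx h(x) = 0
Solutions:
 h(x) = C1


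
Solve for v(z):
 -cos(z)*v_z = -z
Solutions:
 v(z) = C1 + Integral(z/cos(z), z)


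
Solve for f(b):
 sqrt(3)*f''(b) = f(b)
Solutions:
 f(b) = C1*exp(-3^(3/4)*b/3) + C2*exp(3^(3/4)*b/3)


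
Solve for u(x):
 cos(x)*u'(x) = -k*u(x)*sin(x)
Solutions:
 u(x) = C1*exp(k*log(cos(x)))


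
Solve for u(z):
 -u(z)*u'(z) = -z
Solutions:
 u(z) = -sqrt(C1 + z^2)
 u(z) = sqrt(C1 + z^2)


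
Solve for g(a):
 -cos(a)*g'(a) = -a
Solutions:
 g(a) = C1 + Integral(a/cos(a), a)


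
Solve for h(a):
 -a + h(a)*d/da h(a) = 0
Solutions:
 h(a) = -sqrt(C1 + a^2)
 h(a) = sqrt(C1 + a^2)


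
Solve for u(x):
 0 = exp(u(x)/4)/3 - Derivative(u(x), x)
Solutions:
 u(x) = 4*log(-1/(C1 + x)) + 4*log(12)


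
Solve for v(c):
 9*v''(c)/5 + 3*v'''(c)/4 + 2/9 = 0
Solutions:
 v(c) = C1 + C2*c + C3*exp(-12*c/5) - 5*c^2/81


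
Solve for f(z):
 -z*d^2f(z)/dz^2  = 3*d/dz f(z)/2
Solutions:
 f(z) = C1 + C2/sqrt(z)


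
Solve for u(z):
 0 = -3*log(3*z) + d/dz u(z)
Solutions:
 u(z) = C1 + 3*z*log(z) - 3*z + z*log(27)


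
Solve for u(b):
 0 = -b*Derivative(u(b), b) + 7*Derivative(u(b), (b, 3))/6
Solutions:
 u(b) = C1 + Integral(C2*airyai(6^(1/3)*7^(2/3)*b/7) + C3*airybi(6^(1/3)*7^(2/3)*b/7), b)


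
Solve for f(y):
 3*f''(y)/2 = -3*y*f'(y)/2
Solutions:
 f(y) = C1 + C2*erf(sqrt(2)*y/2)


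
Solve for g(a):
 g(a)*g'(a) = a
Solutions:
 g(a) = -sqrt(C1 + a^2)
 g(a) = sqrt(C1 + a^2)


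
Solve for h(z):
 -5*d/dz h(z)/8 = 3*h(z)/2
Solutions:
 h(z) = C1*exp(-12*z/5)


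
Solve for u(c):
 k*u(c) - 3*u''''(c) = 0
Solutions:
 u(c) = C1*exp(-3^(3/4)*c*k^(1/4)/3) + C2*exp(3^(3/4)*c*k^(1/4)/3) + C3*exp(-3^(3/4)*I*c*k^(1/4)/3) + C4*exp(3^(3/4)*I*c*k^(1/4)/3)


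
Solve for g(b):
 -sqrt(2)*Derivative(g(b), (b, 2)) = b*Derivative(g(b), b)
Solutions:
 g(b) = C1 + C2*erf(2^(1/4)*b/2)


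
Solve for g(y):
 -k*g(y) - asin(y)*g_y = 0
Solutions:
 g(y) = C1*exp(-k*Integral(1/asin(y), y))


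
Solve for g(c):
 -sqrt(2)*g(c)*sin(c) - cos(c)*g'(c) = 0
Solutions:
 g(c) = C1*cos(c)^(sqrt(2))


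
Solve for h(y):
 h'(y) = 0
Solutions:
 h(y) = C1


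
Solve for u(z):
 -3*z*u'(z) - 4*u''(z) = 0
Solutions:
 u(z) = C1 + C2*erf(sqrt(6)*z/4)


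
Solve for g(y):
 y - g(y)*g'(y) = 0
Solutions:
 g(y) = -sqrt(C1 + y^2)
 g(y) = sqrt(C1 + y^2)


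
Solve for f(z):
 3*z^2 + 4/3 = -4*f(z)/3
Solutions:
 f(z) = -9*z^2/4 - 1


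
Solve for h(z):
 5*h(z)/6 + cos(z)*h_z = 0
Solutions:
 h(z) = C1*(sin(z) - 1)^(5/12)/(sin(z) + 1)^(5/12)


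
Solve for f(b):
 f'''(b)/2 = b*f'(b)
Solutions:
 f(b) = C1 + Integral(C2*airyai(2^(1/3)*b) + C3*airybi(2^(1/3)*b), b)


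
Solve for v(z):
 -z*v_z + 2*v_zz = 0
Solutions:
 v(z) = C1 + C2*erfi(z/2)


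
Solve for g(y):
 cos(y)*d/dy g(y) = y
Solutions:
 g(y) = C1 + Integral(y/cos(y), y)


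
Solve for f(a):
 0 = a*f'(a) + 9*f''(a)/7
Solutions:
 f(a) = C1 + C2*erf(sqrt(14)*a/6)


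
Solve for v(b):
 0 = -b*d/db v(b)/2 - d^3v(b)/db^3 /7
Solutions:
 v(b) = C1 + Integral(C2*airyai(-2^(2/3)*7^(1/3)*b/2) + C3*airybi(-2^(2/3)*7^(1/3)*b/2), b)


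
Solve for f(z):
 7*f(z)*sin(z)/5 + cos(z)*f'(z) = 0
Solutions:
 f(z) = C1*cos(z)^(7/5)


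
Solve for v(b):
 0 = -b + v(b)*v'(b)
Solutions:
 v(b) = -sqrt(C1 + b^2)
 v(b) = sqrt(C1 + b^2)


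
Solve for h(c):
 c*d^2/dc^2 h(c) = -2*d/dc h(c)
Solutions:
 h(c) = C1 + C2/c


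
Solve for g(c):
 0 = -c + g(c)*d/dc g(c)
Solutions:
 g(c) = -sqrt(C1 + c^2)
 g(c) = sqrt(C1 + c^2)


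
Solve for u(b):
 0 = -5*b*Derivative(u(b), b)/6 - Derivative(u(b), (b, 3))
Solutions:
 u(b) = C1 + Integral(C2*airyai(-5^(1/3)*6^(2/3)*b/6) + C3*airybi(-5^(1/3)*6^(2/3)*b/6), b)


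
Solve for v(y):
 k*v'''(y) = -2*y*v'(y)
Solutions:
 v(y) = C1 + Integral(C2*airyai(2^(1/3)*y*(-1/k)^(1/3)) + C3*airybi(2^(1/3)*y*(-1/k)^(1/3)), y)


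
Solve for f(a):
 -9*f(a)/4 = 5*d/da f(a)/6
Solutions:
 f(a) = C1*exp(-27*a/10)


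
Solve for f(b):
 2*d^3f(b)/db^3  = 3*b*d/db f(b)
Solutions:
 f(b) = C1 + Integral(C2*airyai(2^(2/3)*3^(1/3)*b/2) + C3*airybi(2^(2/3)*3^(1/3)*b/2), b)


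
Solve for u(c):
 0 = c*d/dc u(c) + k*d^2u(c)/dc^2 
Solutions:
 u(c) = C1 + C2*sqrt(k)*erf(sqrt(2)*c*sqrt(1/k)/2)


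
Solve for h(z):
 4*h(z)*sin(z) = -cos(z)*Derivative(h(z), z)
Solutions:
 h(z) = C1*cos(z)^4


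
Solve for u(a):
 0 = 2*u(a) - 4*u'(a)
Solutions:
 u(a) = C1*exp(a/2)


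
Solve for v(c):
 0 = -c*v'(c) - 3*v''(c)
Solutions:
 v(c) = C1 + C2*erf(sqrt(6)*c/6)


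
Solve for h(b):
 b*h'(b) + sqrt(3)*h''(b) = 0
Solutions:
 h(b) = C1 + C2*erf(sqrt(2)*3^(3/4)*b/6)


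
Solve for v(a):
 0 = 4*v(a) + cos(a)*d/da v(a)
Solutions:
 v(a) = C1*(sin(a)^2 - 2*sin(a) + 1)/(sin(a)^2 + 2*sin(a) + 1)


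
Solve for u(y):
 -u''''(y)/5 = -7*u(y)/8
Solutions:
 u(y) = C1*exp(-70^(1/4)*y/2) + C2*exp(70^(1/4)*y/2) + C3*sin(70^(1/4)*y/2) + C4*cos(70^(1/4)*y/2)


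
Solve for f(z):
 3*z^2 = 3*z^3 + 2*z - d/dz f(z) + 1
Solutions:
 f(z) = C1 + 3*z^4/4 - z^3 + z^2 + z


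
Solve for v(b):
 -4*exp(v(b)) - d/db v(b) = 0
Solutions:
 v(b) = log(1/(C1 + 4*b))


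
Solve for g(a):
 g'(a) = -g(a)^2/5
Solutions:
 g(a) = 5/(C1 + a)


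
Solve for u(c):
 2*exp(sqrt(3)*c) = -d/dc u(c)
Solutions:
 u(c) = C1 - 2*sqrt(3)*exp(sqrt(3)*c)/3


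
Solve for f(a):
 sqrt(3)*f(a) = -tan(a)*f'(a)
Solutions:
 f(a) = C1/sin(a)^(sqrt(3))


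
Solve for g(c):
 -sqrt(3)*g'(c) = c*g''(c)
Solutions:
 g(c) = C1 + C2*c^(1 - sqrt(3))


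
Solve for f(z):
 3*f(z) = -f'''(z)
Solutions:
 f(z) = C3*exp(-3^(1/3)*z) + (C1*sin(3^(5/6)*z/2) + C2*cos(3^(5/6)*z/2))*exp(3^(1/3)*z/2)


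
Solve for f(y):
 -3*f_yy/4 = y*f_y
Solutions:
 f(y) = C1 + C2*erf(sqrt(6)*y/3)


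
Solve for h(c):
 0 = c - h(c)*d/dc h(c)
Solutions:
 h(c) = -sqrt(C1 + c^2)
 h(c) = sqrt(C1 + c^2)


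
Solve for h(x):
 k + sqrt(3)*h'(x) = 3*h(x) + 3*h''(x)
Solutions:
 h(x) = k/3 + (C1*sin(sqrt(33)*x/6) + C2*cos(sqrt(33)*x/6))*exp(sqrt(3)*x/6)


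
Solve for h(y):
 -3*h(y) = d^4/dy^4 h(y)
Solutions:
 h(y) = (C1*sin(sqrt(2)*3^(1/4)*y/2) + C2*cos(sqrt(2)*3^(1/4)*y/2))*exp(-sqrt(2)*3^(1/4)*y/2) + (C3*sin(sqrt(2)*3^(1/4)*y/2) + C4*cos(sqrt(2)*3^(1/4)*y/2))*exp(sqrt(2)*3^(1/4)*y/2)


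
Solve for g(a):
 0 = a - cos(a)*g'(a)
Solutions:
 g(a) = C1 + Integral(a/cos(a), a)


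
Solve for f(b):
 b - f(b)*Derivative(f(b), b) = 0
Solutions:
 f(b) = -sqrt(C1 + b^2)
 f(b) = sqrt(C1 + b^2)


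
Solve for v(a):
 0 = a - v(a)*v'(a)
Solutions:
 v(a) = -sqrt(C1 + a^2)
 v(a) = sqrt(C1 + a^2)


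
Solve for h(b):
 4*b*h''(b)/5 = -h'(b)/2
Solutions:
 h(b) = C1 + C2*b^(3/8)


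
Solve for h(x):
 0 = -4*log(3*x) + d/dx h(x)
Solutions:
 h(x) = C1 + 4*x*log(x) - 4*x + x*log(81)


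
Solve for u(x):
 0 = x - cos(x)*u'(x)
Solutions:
 u(x) = C1 + Integral(x/cos(x), x)


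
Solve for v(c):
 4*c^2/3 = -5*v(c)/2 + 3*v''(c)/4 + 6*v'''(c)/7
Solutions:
 v(c) = C1*exp(-c*(7*7^(2/3)/(24*sqrt(13910) + 2831)^(1/3) + 14 + 7^(1/3)*(24*sqrt(13910) + 2831)^(1/3))/48)*sin(sqrt(3)*7^(1/3)*c*(-(24*sqrt(13910) + 2831)^(1/3) + 7*7^(1/3)/(24*sqrt(13910) + 2831)^(1/3))/48) + C2*exp(-c*(7*7^(2/3)/(24*sqrt(13910) + 2831)^(1/3) + 14 + 7^(1/3)*(24*sqrt(13910) + 2831)^(1/3))/48)*cos(sqrt(3)*7^(1/3)*c*(-(24*sqrt(13910) + 2831)^(1/3) + 7*7^(1/3)/(24*sqrt(13910) + 2831)^(1/3))/48) + C3*exp(c*(-7 + 7*7^(2/3)/(24*sqrt(13910) + 2831)^(1/3) + 7^(1/3)*(24*sqrt(13910) + 2831)^(1/3))/24) - 8*c^2/15 - 8/25


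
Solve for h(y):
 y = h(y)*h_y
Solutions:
 h(y) = -sqrt(C1 + y^2)
 h(y) = sqrt(C1 + y^2)


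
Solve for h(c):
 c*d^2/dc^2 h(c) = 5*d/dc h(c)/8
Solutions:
 h(c) = C1 + C2*c^(13/8)


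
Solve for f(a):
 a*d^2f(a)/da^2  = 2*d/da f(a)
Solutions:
 f(a) = C1 + C2*a^3


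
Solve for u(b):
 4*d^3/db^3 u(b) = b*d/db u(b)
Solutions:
 u(b) = C1 + Integral(C2*airyai(2^(1/3)*b/2) + C3*airybi(2^(1/3)*b/2), b)


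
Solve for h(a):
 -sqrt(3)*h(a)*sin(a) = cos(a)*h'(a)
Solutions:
 h(a) = C1*cos(a)^(sqrt(3))


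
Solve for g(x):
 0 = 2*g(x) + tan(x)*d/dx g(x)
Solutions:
 g(x) = C1/sin(x)^2


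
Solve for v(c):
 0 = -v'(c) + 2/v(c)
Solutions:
 v(c) = -sqrt(C1 + 4*c)
 v(c) = sqrt(C1 + 4*c)


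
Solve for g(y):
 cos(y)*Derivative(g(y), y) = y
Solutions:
 g(y) = C1 + Integral(y/cos(y), y)


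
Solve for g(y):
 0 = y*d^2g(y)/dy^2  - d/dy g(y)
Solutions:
 g(y) = C1 + C2*y^2


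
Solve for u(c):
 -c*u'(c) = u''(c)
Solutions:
 u(c) = C1 + C2*erf(sqrt(2)*c/2)


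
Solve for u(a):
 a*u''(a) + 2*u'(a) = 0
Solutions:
 u(a) = C1 + C2/a


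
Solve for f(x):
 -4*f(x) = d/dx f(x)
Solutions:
 f(x) = C1*exp(-4*x)


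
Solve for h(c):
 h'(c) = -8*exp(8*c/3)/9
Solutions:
 h(c) = C1 - exp(8*c/3)/3


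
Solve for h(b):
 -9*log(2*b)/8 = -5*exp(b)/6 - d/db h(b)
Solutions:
 h(b) = C1 + 9*b*log(b)/8 + 9*b*(-1 + log(2))/8 - 5*exp(b)/6


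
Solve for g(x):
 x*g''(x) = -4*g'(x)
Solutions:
 g(x) = C1 + C2/x^3


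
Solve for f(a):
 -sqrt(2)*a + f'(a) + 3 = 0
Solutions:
 f(a) = C1 + sqrt(2)*a^2/2 - 3*a


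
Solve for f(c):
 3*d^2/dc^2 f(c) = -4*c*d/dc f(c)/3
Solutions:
 f(c) = C1 + C2*erf(sqrt(2)*c/3)


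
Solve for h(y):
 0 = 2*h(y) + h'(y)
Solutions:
 h(y) = C1*exp(-2*y)


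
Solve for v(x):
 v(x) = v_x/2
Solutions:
 v(x) = C1*exp(2*x)


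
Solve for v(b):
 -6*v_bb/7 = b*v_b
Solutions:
 v(b) = C1 + C2*erf(sqrt(21)*b/6)


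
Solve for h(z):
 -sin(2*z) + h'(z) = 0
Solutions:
 h(z) = C1 - cos(2*z)/2


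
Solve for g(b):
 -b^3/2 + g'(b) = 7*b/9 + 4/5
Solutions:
 g(b) = C1 + b^4/8 + 7*b^2/18 + 4*b/5


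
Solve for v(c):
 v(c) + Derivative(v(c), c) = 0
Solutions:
 v(c) = C1*exp(-c)


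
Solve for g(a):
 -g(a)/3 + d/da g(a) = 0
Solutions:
 g(a) = C1*exp(a/3)


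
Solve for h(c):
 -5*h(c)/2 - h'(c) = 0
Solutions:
 h(c) = C1*exp(-5*c/2)


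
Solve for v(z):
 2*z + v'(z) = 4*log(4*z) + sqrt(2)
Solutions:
 v(z) = C1 - z^2 + 4*z*log(z) - 4*z + sqrt(2)*z + z*log(256)


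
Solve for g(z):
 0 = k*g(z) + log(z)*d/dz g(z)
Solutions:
 g(z) = C1*exp(-k*li(z))


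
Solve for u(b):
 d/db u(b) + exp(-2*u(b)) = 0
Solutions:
 u(b) = log(-sqrt(C1 - 2*b))
 u(b) = log(C1 - 2*b)/2


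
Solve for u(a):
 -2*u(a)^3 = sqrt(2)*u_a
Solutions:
 u(a) = -sqrt(2)*sqrt(-1/(C1 - sqrt(2)*a))/2
 u(a) = sqrt(2)*sqrt(-1/(C1 - sqrt(2)*a))/2


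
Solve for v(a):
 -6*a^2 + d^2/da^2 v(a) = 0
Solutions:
 v(a) = C1 + C2*a + a^4/2


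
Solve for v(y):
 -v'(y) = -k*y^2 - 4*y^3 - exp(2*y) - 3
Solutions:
 v(y) = C1 + k*y^3/3 + y^4 + 3*y + exp(2*y)/2


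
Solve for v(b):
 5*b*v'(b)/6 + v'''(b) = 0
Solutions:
 v(b) = C1 + Integral(C2*airyai(-5^(1/3)*6^(2/3)*b/6) + C3*airybi(-5^(1/3)*6^(2/3)*b/6), b)


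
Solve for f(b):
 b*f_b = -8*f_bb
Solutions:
 f(b) = C1 + C2*erf(b/4)


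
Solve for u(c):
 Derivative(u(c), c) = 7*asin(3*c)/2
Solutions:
 u(c) = C1 + 7*c*asin(3*c)/2 + 7*sqrt(1 - 9*c^2)/6


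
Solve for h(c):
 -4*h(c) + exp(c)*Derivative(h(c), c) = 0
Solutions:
 h(c) = C1*exp(-4*exp(-c))


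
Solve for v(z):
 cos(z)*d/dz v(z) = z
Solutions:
 v(z) = C1 + Integral(z/cos(z), z)


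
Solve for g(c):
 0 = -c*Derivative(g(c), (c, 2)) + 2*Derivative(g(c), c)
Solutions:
 g(c) = C1 + C2*c^3


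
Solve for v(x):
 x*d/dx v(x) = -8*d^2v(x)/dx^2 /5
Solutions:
 v(x) = C1 + C2*erf(sqrt(5)*x/4)


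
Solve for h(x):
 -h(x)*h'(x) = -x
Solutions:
 h(x) = -sqrt(C1 + x^2)
 h(x) = sqrt(C1 + x^2)


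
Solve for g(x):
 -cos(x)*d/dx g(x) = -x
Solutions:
 g(x) = C1 + Integral(x/cos(x), x)


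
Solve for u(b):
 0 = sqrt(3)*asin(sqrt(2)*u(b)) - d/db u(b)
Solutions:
 Integral(1/asin(sqrt(2)*_y), (_y, u(b))) = C1 + sqrt(3)*b


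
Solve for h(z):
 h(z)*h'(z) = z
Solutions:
 h(z) = -sqrt(C1 + z^2)
 h(z) = sqrt(C1 + z^2)


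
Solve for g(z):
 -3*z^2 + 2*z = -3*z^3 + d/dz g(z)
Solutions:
 g(z) = C1 + 3*z^4/4 - z^3 + z^2


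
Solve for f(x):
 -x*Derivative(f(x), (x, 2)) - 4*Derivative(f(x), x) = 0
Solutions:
 f(x) = C1 + C2/x^3


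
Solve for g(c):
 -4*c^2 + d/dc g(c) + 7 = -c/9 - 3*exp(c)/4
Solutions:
 g(c) = C1 + 4*c^3/3 - c^2/18 - 7*c - 3*exp(c)/4


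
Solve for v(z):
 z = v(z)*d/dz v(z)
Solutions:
 v(z) = -sqrt(C1 + z^2)
 v(z) = sqrt(C1 + z^2)


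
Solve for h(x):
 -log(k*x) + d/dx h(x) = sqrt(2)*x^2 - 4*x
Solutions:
 h(x) = C1 + sqrt(2)*x^3/3 - 2*x^2 + x*log(k*x) - x


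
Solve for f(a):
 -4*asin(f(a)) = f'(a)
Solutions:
 Integral(1/asin(_y), (_y, f(a))) = C1 - 4*a


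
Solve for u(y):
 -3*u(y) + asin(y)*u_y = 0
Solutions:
 u(y) = C1*exp(3*Integral(1/asin(y), y))


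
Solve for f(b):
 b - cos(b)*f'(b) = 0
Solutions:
 f(b) = C1 + Integral(b/cos(b), b)


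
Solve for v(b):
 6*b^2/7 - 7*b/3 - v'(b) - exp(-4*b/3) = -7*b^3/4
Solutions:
 v(b) = C1 + 7*b^4/16 + 2*b^3/7 - 7*b^2/6 + 3*exp(-4*b/3)/4


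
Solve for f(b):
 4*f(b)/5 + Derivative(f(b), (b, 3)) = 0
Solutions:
 f(b) = C3*exp(-10^(2/3)*b/5) + (C1*sin(10^(2/3)*sqrt(3)*b/10) + C2*cos(10^(2/3)*sqrt(3)*b/10))*exp(10^(2/3)*b/10)


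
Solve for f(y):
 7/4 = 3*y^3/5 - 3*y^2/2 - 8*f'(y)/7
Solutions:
 f(y) = C1 + 21*y^4/160 - 7*y^3/16 - 49*y/32


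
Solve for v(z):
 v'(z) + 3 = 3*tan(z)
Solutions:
 v(z) = C1 - 3*z - 3*log(cos(z))


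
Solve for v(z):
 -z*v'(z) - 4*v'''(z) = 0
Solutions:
 v(z) = C1 + Integral(C2*airyai(-2^(1/3)*z/2) + C3*airybi(-2^(1/3)*z/2), z)


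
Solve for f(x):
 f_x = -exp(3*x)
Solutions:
 f(x) = C1 - exp(3*x)/3


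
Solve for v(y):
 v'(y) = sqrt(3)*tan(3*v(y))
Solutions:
 v(y) = -asin(C1*exp(3*sqrt(3)*y))/3 + pi/3
 v(y) = asin(C1*exp(3*sqrt(3)*y))/3


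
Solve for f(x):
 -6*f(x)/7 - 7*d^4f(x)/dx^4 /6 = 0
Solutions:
 f(x) = (C1*sin(sqrt(21)*x/7) + C2*cos(sqrt(21)*x/7))*exp(-sqrt(21)*x/7) + (C3*sin(sqrt(21)*x/7) + C4*cos(sqrt(21)*x/7))*exp(sqrt(21)*x/7)


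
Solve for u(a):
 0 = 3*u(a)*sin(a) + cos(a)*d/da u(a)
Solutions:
 u(a) = C1*cos(a)^3


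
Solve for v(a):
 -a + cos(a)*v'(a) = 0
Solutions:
 v(a) = C1 + Integral(a/cos(a), a)


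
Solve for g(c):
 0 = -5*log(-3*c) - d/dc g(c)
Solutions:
 g(c) = C1 - 5*c*log(-c) + 5*c*(1 - log(3))


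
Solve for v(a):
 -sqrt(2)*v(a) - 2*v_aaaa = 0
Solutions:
 v(a) = (C1*sin(2^(3/8)*a/2) + C2*cos(2^(3/8)*a/2))*exp(-2^(3/8)*a/2) + (C3*sin(2^(3/8)*a/2) + C4*cos(2^(3/8)*a/2))*exp(2^(3/8)*a/2)


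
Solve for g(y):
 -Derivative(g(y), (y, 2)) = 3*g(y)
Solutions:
 g(y) = C1*sin(sqrt(3)*y) + C2*cos(sqrt(3)*y)


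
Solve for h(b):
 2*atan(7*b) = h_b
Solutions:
 h(b) = C1 + 2*b*atan(7*b) - log(49*b^2 + 1)/7


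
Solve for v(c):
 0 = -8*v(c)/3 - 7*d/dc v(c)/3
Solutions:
 v(c) = C1*exp(-8*c/7)


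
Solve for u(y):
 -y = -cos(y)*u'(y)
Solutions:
 u(y) = C1 + Integral(y/cos(y), y)


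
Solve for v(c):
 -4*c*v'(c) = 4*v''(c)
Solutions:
 v(c) = C1 + C2*erf(sqrt(2)*c/2)


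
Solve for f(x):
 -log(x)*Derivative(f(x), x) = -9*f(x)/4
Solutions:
 f(x) = C1*exp(9*li(x)/4)


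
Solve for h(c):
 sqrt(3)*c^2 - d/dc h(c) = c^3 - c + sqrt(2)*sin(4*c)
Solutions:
 h(c) = C1 - c^4/4 + sqrt(3)*c^3/3 + c^2/2 + sqrt(2)*cos(4*c)/4


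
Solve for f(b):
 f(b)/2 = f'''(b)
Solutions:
 f(b) = C3*exp(2^(2/3)*b/2) + (C1*sin(2^(2/3)*sqrt(3)*b/4) + C2*cos(2^(2/3)*sqrt(3)*b/4))*exp(-2^(2/3)*b/4)


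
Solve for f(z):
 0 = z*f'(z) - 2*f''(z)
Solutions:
 f(z) = C1 + C2*erfi(z/2)


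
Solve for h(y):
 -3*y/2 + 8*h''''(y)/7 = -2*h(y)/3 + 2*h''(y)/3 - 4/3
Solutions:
 h(y) = 9*y/4 + (C1*sin(sqrt(2)*3^(3/4)*7^(1/4)*y*sin(atan(sqrt(287)/7)/2)/6) + C2*cos(sqrt(2)*3^(3/4)*7^(1/4)*y*sin(atan(sqrt(287)/7)/2)/6))*exp(-sqrt(2)*3^(3/4)*7^(1/4)*y*cos(atan(sqrt(287)/7)/2)/6) + (C3*sin(sqrt(2)*3^(3/4)*7^(1/4)*y*sin(atan(sqrt(287)/7)/2)/6) + C4*cos(sqrt(2)*3^(3/4)*7^(1/4)*y*sin(atan(sqrt(287)/7)/2)/6))*exp(sqrt(2)*3^(3/4)*7^(1/4)*y*cos(atan(sqrt(287)/7)/2)/6) - 2


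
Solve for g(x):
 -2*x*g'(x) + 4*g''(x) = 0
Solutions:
 g(x) = C1 + C2*erfi(x/2)


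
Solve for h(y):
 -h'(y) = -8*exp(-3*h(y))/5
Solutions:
 h(y) = log(C1 + 24*y/5)/3
 h(y) = log((-1 - sqrt(3)*I)*(C1 + 24*y/5)^(1/3)/2)
 h(y) = log((-1 + sqrt(3)*I)*(C1 + 24*y/5)^(1/3)/2)


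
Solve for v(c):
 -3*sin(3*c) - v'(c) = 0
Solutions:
 v(c) = C1 + cos(3*c)


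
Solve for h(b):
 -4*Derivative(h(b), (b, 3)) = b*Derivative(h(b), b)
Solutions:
 h(b) = C1 + Integral(C2*airyai(-2^(1/3)*b/2) + C3*airybi(-2^(1/3)*b/2), b)


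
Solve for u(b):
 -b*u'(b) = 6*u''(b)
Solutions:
 u(b) = C1 + C2*erf(sqrt(3)*b/6)


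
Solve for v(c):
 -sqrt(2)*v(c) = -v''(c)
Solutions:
 v(c) = C1*exp(-2^(1/4)*c) + C2*exp(2^(1/4)*c)


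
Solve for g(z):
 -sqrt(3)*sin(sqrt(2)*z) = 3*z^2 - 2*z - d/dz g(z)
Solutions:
 g(z) = C1 + z^3 - z^2 - sqrt(6)*cos(sqrt(2)*z)/2


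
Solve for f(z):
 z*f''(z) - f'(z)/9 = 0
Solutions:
 f(z) = C1 + C2*z^(10/9)


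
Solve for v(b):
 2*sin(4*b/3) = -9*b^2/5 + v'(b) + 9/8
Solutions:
 v(b) = C1 + 3*b^3/5 - 9*b/8 - 3*cos(4*b/3)/2


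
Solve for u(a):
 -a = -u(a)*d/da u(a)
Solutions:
 u(a) = -sqrt(C1 + a^2)
 u(a) = sqrt(C1 + a^2)


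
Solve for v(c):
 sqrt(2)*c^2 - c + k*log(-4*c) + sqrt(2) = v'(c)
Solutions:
 v(c) = C1 + sqrt(2)*c^3/3 - c^2/2 + c*k*log(-c) + c*(-k + 2*k*log(2) + sqrt(2))


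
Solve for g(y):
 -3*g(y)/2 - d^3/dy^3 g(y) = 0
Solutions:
 g(y) = C3*exp(-2^(2/3)*3^(1/3)*y/2) + (C1*sin(2^(2/3)*3^(5/6)*y/4) + C2*cos(2^(2/3)*3^(5/6)*y/4))*exp(2^(2/3)*3^(1/3)*y/4)


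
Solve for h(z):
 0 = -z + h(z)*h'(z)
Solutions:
 h(z) = -sqrt(C1 + z^2)
 h(z) = sqrt(C1 + z^2)


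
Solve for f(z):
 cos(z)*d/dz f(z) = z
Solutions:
 f(z) = C1 + Integral(z/cos(z), z)


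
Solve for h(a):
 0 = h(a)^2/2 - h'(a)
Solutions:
 h(a) = -2/(C1 + a)


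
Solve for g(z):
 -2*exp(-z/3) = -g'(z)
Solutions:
 g(z) = C1 - 6*exp(-z/3)


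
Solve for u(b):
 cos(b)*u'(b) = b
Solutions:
 u(b) = C1 + Integral(b/cos(b), b)


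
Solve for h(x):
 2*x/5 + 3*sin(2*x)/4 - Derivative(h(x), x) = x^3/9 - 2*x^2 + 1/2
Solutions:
 h(x) = C1 - x^4/36 + 2*x^3/3 + x^2/5 - x/2 - 3*cos(2*x)/8


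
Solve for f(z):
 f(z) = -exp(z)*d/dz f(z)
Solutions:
 f(z) = C1*exp(exp(-z))


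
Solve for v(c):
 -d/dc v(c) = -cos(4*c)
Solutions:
 v(c) = C1 + sin(4*c)/4


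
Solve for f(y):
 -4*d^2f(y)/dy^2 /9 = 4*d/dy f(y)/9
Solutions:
 f(y) = C1 + C2*exp(-y)


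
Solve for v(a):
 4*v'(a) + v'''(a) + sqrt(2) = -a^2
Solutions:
 v(a) = C1 + C2*sin(2*a) + C3*cos(2*a) - a^3/12 - sqrt(2)*a/4 + a/8


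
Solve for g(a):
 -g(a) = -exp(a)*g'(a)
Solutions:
 g(a) = C1*exp(-exp(-a))


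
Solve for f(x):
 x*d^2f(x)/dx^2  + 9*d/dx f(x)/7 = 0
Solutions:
 f(x) = C1 + C2/x^(2/7)


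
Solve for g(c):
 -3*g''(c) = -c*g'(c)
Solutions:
 g(c) = C1 + C2*erfi(sqrt(6)*c/6)


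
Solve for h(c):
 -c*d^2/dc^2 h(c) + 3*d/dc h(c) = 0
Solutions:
 h(c) = C1 + C2*c^4


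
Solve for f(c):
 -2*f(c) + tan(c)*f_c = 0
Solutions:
 f(c) = C1*sin(c)^2


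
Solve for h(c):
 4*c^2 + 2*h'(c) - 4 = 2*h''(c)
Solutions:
 h(c) = C1 + C2*exp(c) - 2*c^3/3 - 2*c^2 - 2*c


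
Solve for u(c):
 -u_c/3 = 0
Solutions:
 u(c) = C1


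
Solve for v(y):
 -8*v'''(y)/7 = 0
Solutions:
 v(y) = C1 + C2*y + C3*y^2


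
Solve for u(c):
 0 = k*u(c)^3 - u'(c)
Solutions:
 u(c) = -sqrt(2)*sqrt(-1/(C1 + c*k))/2
 u(c) = sqrt(2)*sqrt(-1/(C1 + c*k))/2


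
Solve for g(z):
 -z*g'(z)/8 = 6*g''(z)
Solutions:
 g(z) = C1 + C2*erf(sqrt(6)*z/24)


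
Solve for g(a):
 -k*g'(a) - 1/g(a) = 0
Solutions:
 g(a) = -sqrt(C1 - 2*a/k)
 g(a) = sqrt(C1 - 2*a/k)


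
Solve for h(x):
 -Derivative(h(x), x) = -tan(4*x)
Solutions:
 h(x) = C1 - log(cos(4*x))/4


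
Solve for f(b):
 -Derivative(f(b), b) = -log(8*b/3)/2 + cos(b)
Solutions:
 f(b) = C1 + b*log(b)/2 - b*log(3) - b/2 + b*log(2) + b*log(6)/2 - sin(b)


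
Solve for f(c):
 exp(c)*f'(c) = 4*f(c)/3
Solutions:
 f(c) = C1*exp(-4*exp(-c)/3)


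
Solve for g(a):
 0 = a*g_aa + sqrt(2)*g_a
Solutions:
 g(a) = C1 + C2*a^(1 - sqrt(2))


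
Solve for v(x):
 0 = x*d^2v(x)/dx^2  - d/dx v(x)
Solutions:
 v(x) = C1 + C2*x^2


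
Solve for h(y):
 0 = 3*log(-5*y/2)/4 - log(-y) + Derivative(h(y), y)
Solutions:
 h(y) = C1 + y*log(-y)/4 + y*(-3*log(5) - 1 + 3*log(2))/4


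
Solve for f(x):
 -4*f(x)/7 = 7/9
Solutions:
 f(x) = -49/36


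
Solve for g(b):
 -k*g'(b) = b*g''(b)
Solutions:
 g(b) = C1 + b^(1 - re(k))*(C2*sin(log(b)*Abs(im(k))) + C3*cos(log(b)*im(k)))


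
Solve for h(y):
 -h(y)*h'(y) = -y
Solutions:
 h(y) = -sqrt(C1 + y^2)
 h(y) = sqrt(C1 + y^2)


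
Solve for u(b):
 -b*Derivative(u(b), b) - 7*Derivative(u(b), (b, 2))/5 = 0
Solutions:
 u(b) = C1 + C2*erf(sqrt(70)*b/14)


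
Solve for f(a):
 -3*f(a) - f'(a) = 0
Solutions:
 f(a) = C1*exp(-3*a)


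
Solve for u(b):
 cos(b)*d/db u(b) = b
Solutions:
 u(b) = C1 + Integral(b/cos(b), b)


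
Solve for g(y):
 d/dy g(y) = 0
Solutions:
 g(y) = C1


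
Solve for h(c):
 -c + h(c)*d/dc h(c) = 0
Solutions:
 h(c) = -sqrt(C1 + c^2)
 h(c) = sqrt(C1 + c^2)


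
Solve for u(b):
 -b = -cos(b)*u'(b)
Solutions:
 u(b) = C1 + Integral(b/cos(b), b)


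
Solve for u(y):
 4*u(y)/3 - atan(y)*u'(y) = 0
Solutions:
 u(y) = C1*exp(4*Integral(1/atan(y), y)/3)


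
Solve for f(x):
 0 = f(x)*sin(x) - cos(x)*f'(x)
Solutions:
 f(x) = C1/cos(x)


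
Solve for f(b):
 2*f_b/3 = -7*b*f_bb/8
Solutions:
 f(b) = C1 + C2*b^(5/21)


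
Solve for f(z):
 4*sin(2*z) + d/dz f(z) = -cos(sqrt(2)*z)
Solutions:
 f(z) = C1 - sqrt(2)*sin(sqrt(2)*z)/2 + 2*cos(2*z)


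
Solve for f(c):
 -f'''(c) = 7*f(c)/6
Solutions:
 f(c) = C3*exp(-6^(2/3)*7^(1/3)*c/6) + (C1*sin(2^(2/3)*3^(1/6)*7^(1/3)*c/4) + C2*cos(2^(2/3)*3^(1/6)*7^(1/3)*c/4))*exp(6^(2/3)*7^(1/3)*c/12)


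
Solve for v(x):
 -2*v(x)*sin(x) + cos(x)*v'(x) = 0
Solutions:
 v(x) = C1/cos(x)^2


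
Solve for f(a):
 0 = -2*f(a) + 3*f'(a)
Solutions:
 f(a) = C1*exp(2*a/3)


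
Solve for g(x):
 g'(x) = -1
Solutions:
 g(x) = C1 - x


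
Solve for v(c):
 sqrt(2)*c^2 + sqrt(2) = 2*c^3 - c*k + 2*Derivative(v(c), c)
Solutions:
 v(c) = C1 - c^4/4 + sqrt(2)*c^3/6 + c^2*k/4 + sqrt(2)*c/2


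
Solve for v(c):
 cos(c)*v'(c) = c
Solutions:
 v(c) = C1 + Integral(c/cos(c), c)


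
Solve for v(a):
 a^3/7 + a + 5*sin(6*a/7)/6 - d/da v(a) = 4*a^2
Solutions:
 v(a) = C1 + a^4/28 - 4*a^3/3 + a^2/2 - 35*cos(6*a/7)/36


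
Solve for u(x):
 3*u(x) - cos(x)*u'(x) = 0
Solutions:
 u(x) = C1*(sin(x) + 1)^(3/2)/(sin(x) - 1)^(3/2)


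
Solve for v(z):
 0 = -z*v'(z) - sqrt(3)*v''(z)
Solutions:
 v(z) = C1 + C2*erf(sqrt(2)*3^(3/4)*z/6)


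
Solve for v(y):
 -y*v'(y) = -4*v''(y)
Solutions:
 v(y) = C1 + C2*erfi(sqrt(2)*y/4)


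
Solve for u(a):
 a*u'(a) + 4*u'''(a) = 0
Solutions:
 u(a) = C1 + Integral(C2*airyai(-2^(1/3)*a/2) + C3*airybi(-2^(1/3)*a/2), a)


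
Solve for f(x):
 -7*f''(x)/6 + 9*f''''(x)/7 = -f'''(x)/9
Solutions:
 f(x) = C1 + C2*x + C3*exp(7*x*(-1 + sqrt(487))/162) + C4*exp(-7*x*(1 + sqrt(487))/162)


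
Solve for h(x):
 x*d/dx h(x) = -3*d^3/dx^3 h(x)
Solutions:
 h(x) = C1 + Integral(C2*airyai(-3^(2/3)*x/3) + C3*airybi(-3^(2/3)*x/3), x)


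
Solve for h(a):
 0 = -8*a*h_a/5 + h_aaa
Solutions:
 h(a) = C1 + Integral(C2*airyai(2*5^(2/3)*a/5) + C3*airybi(2*5^(2/3)*a/5), a)


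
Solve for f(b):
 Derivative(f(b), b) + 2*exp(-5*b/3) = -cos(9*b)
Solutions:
 f(b) = C1 - sin(9*b)/9 + 6*exp(-5*b/3)/5


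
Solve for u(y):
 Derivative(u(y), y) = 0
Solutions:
 u(y) = C1


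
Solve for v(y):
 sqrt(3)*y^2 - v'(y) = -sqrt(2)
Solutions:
 v(y) = C1 + sqrt(3)*y^3/3 + sqrt(2)*y


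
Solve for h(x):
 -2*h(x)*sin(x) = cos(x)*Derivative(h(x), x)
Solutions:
 h(x) = C1*cos(x)^2


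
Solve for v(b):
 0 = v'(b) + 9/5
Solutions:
 v(b) = C1 - 9*b/5


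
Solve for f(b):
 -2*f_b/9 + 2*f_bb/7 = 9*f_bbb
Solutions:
 f(b) = C1 + (C2*sin(sqrt(97)*b/63) + C3*cos(sqrt(97)*b/63))*exp(b/63)


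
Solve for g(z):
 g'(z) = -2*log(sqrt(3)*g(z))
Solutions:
 Integral(1/(2*log(_y) + log(3)), (_y, g(z))) = C1 - z


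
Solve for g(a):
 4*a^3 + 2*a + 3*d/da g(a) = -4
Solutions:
 g(a) = C1 - a^4/3 - a^2/3 - 4*a/3


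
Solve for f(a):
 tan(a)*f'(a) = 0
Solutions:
 f(a) = C1


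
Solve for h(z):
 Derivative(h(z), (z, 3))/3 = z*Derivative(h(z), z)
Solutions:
 h(z) = C1 + Integral(C2*airyai(3^(1/3)*z) + C3*airybi(3^(1/3)*z), z)


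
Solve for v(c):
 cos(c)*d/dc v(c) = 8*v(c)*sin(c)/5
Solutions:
 v(c) = C1/cos(c)^(8/5)


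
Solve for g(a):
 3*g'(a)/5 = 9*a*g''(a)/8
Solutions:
 g(a) = C1 + C2*a^(23/15)


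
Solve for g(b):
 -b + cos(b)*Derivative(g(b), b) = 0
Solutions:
 g(b) = C1 + Integral(b/cos(b), b)


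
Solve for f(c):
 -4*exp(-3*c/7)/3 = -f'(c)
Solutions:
 f(c) = C1 - 28*exp(-3*c/7)/9


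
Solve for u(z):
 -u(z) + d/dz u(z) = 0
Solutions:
 u(z) = C1*exp(z)


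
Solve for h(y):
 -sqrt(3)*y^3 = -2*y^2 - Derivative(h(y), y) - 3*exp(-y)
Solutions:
 h(y) = C1 + sqrt(3)*y^4/4 - 2*y^3/3 + 3*exp(-y)


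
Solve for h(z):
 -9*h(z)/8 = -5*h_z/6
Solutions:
 h(z) = C1*exp(27*z/20)


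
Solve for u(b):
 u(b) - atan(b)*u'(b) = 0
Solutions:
 u(b) = C1*exp(Integral(1/atan(b), b))


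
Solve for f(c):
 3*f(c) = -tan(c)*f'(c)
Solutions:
 f(c) = C1/sin(c)^3


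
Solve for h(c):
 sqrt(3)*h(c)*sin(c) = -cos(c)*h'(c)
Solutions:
 h(c) = C1*cos(c)^(sqrt(3))


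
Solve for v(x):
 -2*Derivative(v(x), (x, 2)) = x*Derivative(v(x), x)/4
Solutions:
 v(x) = C1 + C2*erf(x/4)


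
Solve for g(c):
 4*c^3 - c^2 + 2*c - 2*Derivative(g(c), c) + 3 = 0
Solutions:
 g(c) = C1 + c^4/2 - c^3/6 + c^2/2 + 3*c/2


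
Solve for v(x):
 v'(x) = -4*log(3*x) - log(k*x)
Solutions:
 v(x) = C1 + x*(-log(k) - 4*log(3) + 5) - 5*x*log(x)


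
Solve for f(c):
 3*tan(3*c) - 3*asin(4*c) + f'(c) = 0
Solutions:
 f(c) = C1 + 3*c*asin(4*c) + 3*sqrt(1 - 16*c^2)/4 + log(cos(3*c))


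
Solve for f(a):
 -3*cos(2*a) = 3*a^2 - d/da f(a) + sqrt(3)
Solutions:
 f(a) = C1 + a^3 + sqrt(3)*a + 3*sin(2*a)/2


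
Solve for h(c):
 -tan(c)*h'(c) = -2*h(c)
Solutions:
 h(c) = C1*sin(c)^2


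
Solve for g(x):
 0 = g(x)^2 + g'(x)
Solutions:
 g(x) = 1/(C1 + x)


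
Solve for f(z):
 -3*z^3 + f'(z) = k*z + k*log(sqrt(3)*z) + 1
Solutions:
 f(z) = C1 + k*z^2/2 + k*z*log(z) - k*z + k*z*log(3)/2 + 3*z^4/4 + z


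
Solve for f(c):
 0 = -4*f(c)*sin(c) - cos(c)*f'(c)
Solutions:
 f(c) = C1*cos(c)^4


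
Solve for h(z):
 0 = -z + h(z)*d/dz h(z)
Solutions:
 h(z) = -sqrt(C1 + z^2)
 h(z) = sqrt(C1 + z^2)


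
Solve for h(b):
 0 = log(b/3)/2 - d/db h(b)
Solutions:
 h(b) = C1 + b*log(b)/2 - b*log(3)/2 - b/2


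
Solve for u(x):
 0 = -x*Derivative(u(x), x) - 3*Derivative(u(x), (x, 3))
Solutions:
 u(x) = C1 + Integral(C2*airyai(-3^(2/3)*x/3) + C3*airybi(-3^(2/3)*x/3), x)


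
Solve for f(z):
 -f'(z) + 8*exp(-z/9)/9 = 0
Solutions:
 f(z) = C1 - 8*exp(-z/9)


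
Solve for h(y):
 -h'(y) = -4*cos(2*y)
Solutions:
 h(y) = C1 + 2*sin(2*y)


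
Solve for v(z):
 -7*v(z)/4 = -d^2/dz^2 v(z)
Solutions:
 v(z) = C1*exp(-sqrt(7)*z/2) + C2*exp(sqrt(7)*z/2)


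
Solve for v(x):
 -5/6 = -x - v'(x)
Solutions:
 v(x) = C1 - x^2/2 + 5*x/6


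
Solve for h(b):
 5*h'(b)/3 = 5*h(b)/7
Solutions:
 h(b) = C1*exp(3*b/7)


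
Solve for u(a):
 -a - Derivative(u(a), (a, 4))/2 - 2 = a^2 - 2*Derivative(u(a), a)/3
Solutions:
 u(a) = C1 + C4*exp(6^(2/3)*a/3) + a^3/2 + 3*a^2/4 + 3*a + (C2*sin(2^(2/3)*3^(1/6)*a/2) + C3*cos(2^(2/3)*3^(1/6)*a/2))*exp(-6^(2/3)*a/6)


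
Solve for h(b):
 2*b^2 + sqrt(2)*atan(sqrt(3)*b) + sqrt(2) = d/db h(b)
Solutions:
 h(b) = C1 + 2*b^3/3 + sqrt(2)*b + sqrt(2)*(b*atan(sqrt(3)*b) - sqrt(3)*log(3*b^2 + 1)/6)


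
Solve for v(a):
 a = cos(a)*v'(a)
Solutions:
 v(a) = C1 + Integral(a/cos(a), a)


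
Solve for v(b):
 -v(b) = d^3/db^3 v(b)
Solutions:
 v(b) = C3*exp(-b) + (C1*sin(sqrt(3)*b/2) + C2*cos(sqrt(3)*b/2))*exp(b/2)


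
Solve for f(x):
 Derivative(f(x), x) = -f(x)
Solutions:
 f(x) = C1*exp(-x)


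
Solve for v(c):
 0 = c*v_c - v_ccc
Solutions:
 v(c) = C1 + Integral(C2*airyai(c) + C3*airybi(c), c)


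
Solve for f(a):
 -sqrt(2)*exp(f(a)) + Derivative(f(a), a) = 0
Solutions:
 f(a) = log(-1/(C1 + sqrt(2)*a))


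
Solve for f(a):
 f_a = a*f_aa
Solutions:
 f(a) = C1 + C2*a^2


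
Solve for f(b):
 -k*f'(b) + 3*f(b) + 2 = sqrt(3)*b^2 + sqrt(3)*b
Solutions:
 f(b) = C1*exp(3*b/k) + sqrt(3)*b^2/3 + 2*sqrt(3)*b*k/9 + sqrt(3)*b/3 + 2*sqrt(3)*k^2/27 + sqrt(3)*k/9 - 2/3


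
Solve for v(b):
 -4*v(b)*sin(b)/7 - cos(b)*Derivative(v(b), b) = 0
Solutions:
 v(b) = C1*cos(b)^(4/7)


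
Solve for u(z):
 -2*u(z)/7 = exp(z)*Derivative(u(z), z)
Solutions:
 u(z) = C1*exp(2*exp(-z)/7)


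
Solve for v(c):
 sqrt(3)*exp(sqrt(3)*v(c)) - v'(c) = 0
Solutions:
 v(c) = sqrt(3)*(2*log(-1/(C1 + sqrt(3)*c)) - log(3))/6


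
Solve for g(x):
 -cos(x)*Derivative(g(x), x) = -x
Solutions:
 g(x) = C1 + Integral(x/cos(x), x)


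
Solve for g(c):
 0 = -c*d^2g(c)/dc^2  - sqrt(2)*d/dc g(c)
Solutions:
 g(c) = C1 + C2*c^(1 - sqrt(2))


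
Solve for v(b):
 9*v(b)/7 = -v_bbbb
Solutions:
 v(b) = (C1*sin(sqrt(6)*7^(3/4)*b/14) + C2*cos(sqrt(6)*7^(3/4)*b/14))*exp(-sqrt(6)*7^(3/4)*b/14) + (C3*sin(sqrt(6)*7^(3/4)*b/14) + C4*cos(sqrt(6)*7^(3/4)*b/14))*exp(sqrt(6)*7^(3/4)*b/14)


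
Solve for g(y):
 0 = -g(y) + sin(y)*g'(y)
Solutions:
 g(y) = C1*sqrt(cos(y) - 1)/sqrt(cos(y) + 1)


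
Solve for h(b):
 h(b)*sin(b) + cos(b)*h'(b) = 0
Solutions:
 h(b) = C1*cos(b)


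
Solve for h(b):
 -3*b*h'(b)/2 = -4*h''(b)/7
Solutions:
 h(b) = C1 + C2*erfi(sqrt(21)*b/4)


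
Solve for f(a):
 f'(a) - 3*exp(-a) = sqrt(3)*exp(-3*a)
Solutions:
 f(a) = C1 - 3*exp(-a) - sqrt(3)*exp(-3*a)/3


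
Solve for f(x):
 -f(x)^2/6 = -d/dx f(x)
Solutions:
 f(x) = -6/(C1 + x)


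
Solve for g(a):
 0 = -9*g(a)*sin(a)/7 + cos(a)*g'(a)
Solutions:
 g(a) = C1/cos(a)^(9/7)


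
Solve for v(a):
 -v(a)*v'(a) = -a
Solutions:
 v(a) = -sqrt(C1 + a^2)
 v(a) = sqrt(C1 + a^2)


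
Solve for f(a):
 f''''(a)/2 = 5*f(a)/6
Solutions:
 f(a) = C1*exp(-3^(3/4)*5^(1/4)*a/3) + C2*exp(3^(3/4)*5^(1/4)*a/3) + C3*sin(3^(3/4)*5^(1/4)*a/3) + C4*cos(3^(3/4)*5^(1/4)*a/3)


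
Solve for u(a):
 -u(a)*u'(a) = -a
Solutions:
 u(a) = -sqrt(C1 + a^2)
 u(a) = sqrt(C1 + a^2)


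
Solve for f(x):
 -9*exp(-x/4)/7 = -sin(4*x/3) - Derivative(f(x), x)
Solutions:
 f(x) = C1 + 3*cos(4*x/3)/4 - 36*exp(-x/4)/7


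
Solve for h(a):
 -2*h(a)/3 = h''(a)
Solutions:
 h(a) = C1*sin(sqrt(6)*a/3) + C2*cos(sqrt(6)*a/3)


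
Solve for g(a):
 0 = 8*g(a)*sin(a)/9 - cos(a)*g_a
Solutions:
 g(a) = C1/cos(a)^(8/9)


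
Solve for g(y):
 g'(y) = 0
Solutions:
 g(y) = C1


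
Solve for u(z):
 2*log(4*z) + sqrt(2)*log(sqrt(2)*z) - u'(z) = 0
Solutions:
 u(z) = C1 + sqrt(2)*z*log(z) + 2*z*log(z) - 2*z - sqrt(2)*z + z*log(2^(sqrt(2)/2 + 4))


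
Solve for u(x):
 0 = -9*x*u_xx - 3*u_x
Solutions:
 u(x) = C1 + C2*x^(2/3)


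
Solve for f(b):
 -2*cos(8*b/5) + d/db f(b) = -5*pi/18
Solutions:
 f(b) = C1 - 5*pi*b/18 + 5*sin(8*b/5)/4


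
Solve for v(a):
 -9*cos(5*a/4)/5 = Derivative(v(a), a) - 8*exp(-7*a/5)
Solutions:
 v(a) = C1 - 36*sin(5*a/4)/25 - 40*exp(-7*a/5)/7


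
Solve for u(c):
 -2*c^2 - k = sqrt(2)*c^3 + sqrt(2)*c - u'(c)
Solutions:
 u(c) = C1 + sqrt(2)*c^4/4 + 2*c^3/3 + sqrt(2)*c^2/2 + c*k


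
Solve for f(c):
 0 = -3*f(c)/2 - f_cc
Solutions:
 f(c) = C1*sin(sqrt(6)*c/2) + C2*cos(sqrt(6)*c/2)


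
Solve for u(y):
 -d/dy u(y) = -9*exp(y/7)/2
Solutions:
 u(y) = C1 + 63*exp(y/7)/2


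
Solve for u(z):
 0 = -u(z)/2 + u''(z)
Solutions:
 u(z) = C1*exp(-sqrt(2)*z/2) + C2*exp(sqrt(2)*z/2)


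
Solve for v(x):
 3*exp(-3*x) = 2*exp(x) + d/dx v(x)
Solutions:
 v(x) = C1 - 2*exp(x) - exp(-3*x)


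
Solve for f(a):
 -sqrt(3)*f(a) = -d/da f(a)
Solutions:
 f(a) = C1*exp(sqrt(3)*a)


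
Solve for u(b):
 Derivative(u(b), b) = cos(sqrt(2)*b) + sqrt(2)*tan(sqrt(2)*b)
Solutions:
 u(b) = C1 - log(cos(sqrt(2)*b)) + sqrt(2)*sin(sqrt(2)*b)/2


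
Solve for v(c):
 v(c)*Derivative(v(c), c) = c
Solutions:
 v(c) = -sqrt(C1 + c^2)
 v(c) = sqrt(C1 + c^2)


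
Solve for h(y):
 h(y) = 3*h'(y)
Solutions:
 h(y) = C1*exp(y/3)


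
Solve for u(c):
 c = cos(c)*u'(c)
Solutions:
 u(c) = C1 + Integral(c/cos(c), c)


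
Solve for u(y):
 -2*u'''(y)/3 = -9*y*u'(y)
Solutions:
 u(y) = C1 + Integral(C2*airyai(3*2^(2/3)*y/2) + C3*airybi(3*2^(2/3)*y/2), y)


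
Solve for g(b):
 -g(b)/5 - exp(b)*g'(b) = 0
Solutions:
 g(b) = C1*exp(exp(-b)/5)


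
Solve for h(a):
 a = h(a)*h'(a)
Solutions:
 h(a) = -sqrt(C1 + a^2)
 h(a) = sqrt(C1 + a^2)


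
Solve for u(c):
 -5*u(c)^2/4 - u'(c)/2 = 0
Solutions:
 u(c) = 2/(C1 + 5*c)


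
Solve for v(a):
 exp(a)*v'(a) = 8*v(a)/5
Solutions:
 v(a) = C1*exp(-8*exp(-a)/5)


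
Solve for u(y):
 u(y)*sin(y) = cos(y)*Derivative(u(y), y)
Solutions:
 u(y) = C1/cos(y)


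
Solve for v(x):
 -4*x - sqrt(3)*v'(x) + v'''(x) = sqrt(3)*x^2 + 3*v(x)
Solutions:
 v(x) = C1*exp(-x*(2*2^(1/3)*3^(5/6)/(sqrt(81 - 4*sqrt(3)) + 9)^(1/3) + 6^(2/3)*(sqrt(81 - 4*sqrt(3)) + 9)^(1/3))/12)*sin(x*(-2^(2/3)*3^(1/6)*(sqrt(81 - 4*sqrt(3)) + 9)^(1/3) + 2*6^(1/3)/(sqrt(81 - 4*sqrt(3)) + 9)^(1/3))/4) + C2*exp(-x*(2*2^(1/3)*3^(5/6)/(sqrt(81 - 4*sqrt(3)) + 9)^(1/3) + 6^(2/3)*(sqrt(81 - 4*sqrt(3)) + 9)^(1/3))/12)*cos(x*(-2^(2/3)*3^(1/6)*(sqrt(81 - 4*sqrt(3)) + 9)^(1/3) + 2*6^(1/3)/(sqrt(81 - 4*sqrt(3)) + 9)^(1/3))/4) + C3*exp(x*(2*2^(1/3)*3^(5/6)/(sqrt(81 - 4*sqrt(3)) + 9)^(1/3) + 6^(2/3)*(sqrt(81 - 4*sqrt(3)) + 9)^(1/3))/6) - sqrt(3)*x^2/3 - 2*x/3 + 2*sqrt(3)/9
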